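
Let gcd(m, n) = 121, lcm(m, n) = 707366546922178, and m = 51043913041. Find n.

m·n = gcd·lcm = 121·707366546922178 = 85591352177583538, so n = 85591352177583538/51043913041 = 1676818.

1676818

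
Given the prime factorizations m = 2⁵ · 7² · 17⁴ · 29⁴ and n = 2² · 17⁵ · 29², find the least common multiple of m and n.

1574644993985056

max exponent per prime: 2⁵ · 7² · 17⁵ · 29⁴ = 1574644993985056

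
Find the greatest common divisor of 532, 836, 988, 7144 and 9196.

76

gcd(532, 836): 836 = 1·532 + 304; 532 = 1·304 + 228; 304 = 1·228 + 76; 228 = 3·76 + 0 → 76
gcd(76, 988): 988 = 13·76 + 0 → 76
gcd(76, 7144): 7144 = 94·76 + 0 → 76
gcd(76, 9196): 9196 = 121·76 + 0 → 76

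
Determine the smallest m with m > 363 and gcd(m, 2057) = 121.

Multiples of 121 above 363: 121·4, 121·5, … . Need the cofactor coprime to 2057/121 = 17.
Checking s = 4, 5, … the first with gcd(s, 17) = 1 is s = 4, giving 484.

484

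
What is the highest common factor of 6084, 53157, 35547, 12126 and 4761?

3

gcd(6084, 53157): 53157 = 8·6084 + 4485; 6084 = 1·4485 + 1599; 4485 = 2·1599 + 1287; 1599 = 1·1287 + 312; 1287 = 4·312 + 39; 312 = 8·39 + 0 → 39
gcd(39, 35547): 35547 = 911·39 + 18; 39 = 2·18 + 3; 18 = 6·3 + 0 → 3
gcd(3, 12126): 12126 = 4042·3 + 0 → 3
gcd(3, 4761): 4761 = 1587·3 + 0 → 3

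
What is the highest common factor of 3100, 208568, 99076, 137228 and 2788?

4

3100 = 2² · 5² · 31; 208568 = 2³ · 29² · 31; 99076 = 2² · 17 · 31 · 47; 137228 = 2² · 7 · 13² · 29; 2788 = 2² · 17 · 41
gcd takes min exponent of each prime: 2² = 4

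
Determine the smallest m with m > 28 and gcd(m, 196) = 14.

196 = 14·14. Any m with gcd(m, 196) = 14 is a multiple of 14, say 14s, with s coprime to 14.
Need s > 28/14, so s ≥ 3. First s ≥ 3 with gcd(s, 14) = 1 is s = 3. Thus m = 14·3 = 42.

42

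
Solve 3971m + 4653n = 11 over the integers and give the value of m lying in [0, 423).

307

gcd(3971, 4653) = 11 (Euclid: 4653 = 1·3971 + 682; 3971 = 5·682 + 561; 682 = 1·561 + 121; 561 = 4·121 + 77; 121 = 1·77 + 44; 77 = 1·44 + 33; 44 = 1·33 + 11; 33 = 3·11 + 0), and 11 | 11.
Extended Euclid: 3971·(-116) + 4653·(99) = 11. Scale by 1: m₀ = -116.
General solution m = m₀ + 423t; reducing mod 423 gives m = 307 (and n = -262).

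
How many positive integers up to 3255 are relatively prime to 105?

1488

Prime factors of 105: 3, 5, 7. Count integers ≤ 3255 divisible by none of them.
By inclusion–exclusion: 3255 − ⌊3255/3⌋ − ⌊3255/5⌋ − ⌊3255/7⌋ + ⌊3255/15⌋ + ⌊3255/21⌋ + ⌊3255/35⌋ − ⌊3255/105⌋ = 1488.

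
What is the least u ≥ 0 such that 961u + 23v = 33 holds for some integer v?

Reduce mod 23: 961u ≡ 33 (mod 23). With g = gcd(961, 23) = 1 dividing 33, divide through: 961u ≡ 33 (mod 23).
Since gcd(961, 23) = 1, u ≡ 33·(961)⁻¹ ≡ 21 (mod 23). Smallest non-negative: 21.

21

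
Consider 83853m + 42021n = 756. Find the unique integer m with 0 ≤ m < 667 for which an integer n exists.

663

Euclid: 83853 = 1·42021 + 41832; 42021 = 1·41832 + 189; 41832 = 221·189 + 63; 189 = 3·63 + 0 → gcd = 63; 756 = 63·12.
Back-substitution yields 83853·(222) + 42021·(-443) = 63, so one solution is m = 222·12 = 2664, n = -443·12 = -5316.
Solutions in m differ by 42021/63 = 667; the one in [0, 667) is 2664 mod 667 = 663.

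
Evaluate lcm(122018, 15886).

122018 = 2 · 13² · 19²; 15886 = 2 · 13² · 47
max exponents: 2 · 13² · 19² · 47 = 5734846

5734846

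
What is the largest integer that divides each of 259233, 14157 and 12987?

39

gcd(259233, 14157): 259233 = 18·14157 + 4407; 14157 = 3·4407 + 936; 4407 = 4·936 + 663; 936 = 1·663 + 273; 663 = 2·273 + 117; 273 = 2·117 + 39; 117 = 3·39 + 0 → 39
gcd(39, 12987): 12987 = 333·39 + 0 → 39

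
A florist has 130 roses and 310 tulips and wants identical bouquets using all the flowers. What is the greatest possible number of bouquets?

10

130 = 2 · 5 · 13
310 = 2 · 5 · 31
Common: 2 · 5 = 10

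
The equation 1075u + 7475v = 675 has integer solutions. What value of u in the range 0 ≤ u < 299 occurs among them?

244

Euclid: 7475 = 6·1075 + 1025; 1075 = 1·1025 + 50; 1025 = 20·50 + 25; 50 = 2·25 + 0 → gcd = 25; 675 = 25·27.
Back-substitution yields 1075·(-146) + 7475·(21) = 25, so one solution is u = -146·27 = -3942, v = 21·27 = 567.
Solutions in u differ by 7475/25 = 299; the one in [0, 299) is -3942 mod 299 = 244.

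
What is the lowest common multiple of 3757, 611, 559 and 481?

280937189

3757 = 13 · 17²; 611 = 13 · 47; 559 = 13 · 43; 481 = 13 · 37
lcm takes max exponent of each prime: 13 · 17² · 37 · 43 · 47 = 280937189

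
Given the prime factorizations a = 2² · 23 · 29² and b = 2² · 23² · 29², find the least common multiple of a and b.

1779556

max exponent per prime: 2² · 23² · 29² = 1779556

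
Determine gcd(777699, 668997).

Euclid: 777699 = 1·668997 + 108702; 668997 = 6·108702 + 16785; 108702 = 6·16785 + 7992; 16785 = 2·7992 + 801; 7992 = 9·801 + 783; 801 = 1·783 + 18; 783 = 43·18 + 9; 18 = 2·9 + 0. Last nonzero remainder: 9.

9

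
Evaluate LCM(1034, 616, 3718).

4892888

1034 = 2 · 11 · 47; 616 = 2³ · 7 · 11; 3718 = 2 · 11 · 13²
lcm takes max exponent of each prime: 2³ · 7 · 11 · 13² · 47 = 4892888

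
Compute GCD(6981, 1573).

13

6981 = 3 · 13 · 179
1573 = 11² · 13
Common: 13 = 13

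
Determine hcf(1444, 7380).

1444 = 2² · 19²
7380 = 2² · 3² · 5 · 41
Common: 2² = 4

4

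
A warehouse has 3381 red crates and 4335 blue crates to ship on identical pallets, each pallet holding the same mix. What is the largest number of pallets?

3

3381 = 3 · 7² · 23
4335 = 3 · 5 · 17²
Common: 3 = 3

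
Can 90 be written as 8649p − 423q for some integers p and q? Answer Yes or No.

gcd(8649, 423): 8649 = 20·423 + 189; 423 = 2·189 + 45; 189 = 4·45 + 9; 45 = 5·9 + 0 → 9
9 divides 90, so a solution exists.

Yes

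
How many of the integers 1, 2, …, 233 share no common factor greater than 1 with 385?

385 = 5·7·11. Inclusion–exclusion on these primes:
233 − ⌊233/5⌋ − ⌊233/7⌋ − ⌊233/11⌋ + ⌊233/35⌋ + ⌊233/55⌋ + ⌊233/77⌋ − ⌊233/385⌋ = 146

146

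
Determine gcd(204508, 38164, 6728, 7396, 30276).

4

204508 = 2² · 29 · 41 · 43; 38164 = 2² · 7 · 29 · 47; 6728 = 2³ · 29²; 7396 = 2² · 43²; 30276 = 2² · 3² · 29²
gcd takes min exponent of each prime: 2² = 4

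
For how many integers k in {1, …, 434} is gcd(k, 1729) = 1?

325

Prime factors of 1729: 7, 13, 19. Count integers ≤ 434 divisible by none of them.
By inclusion–exclusion: 434 − ⌊434/7⌋ − ⌊434/13⌋ − ⌊434/19⌋ + ⌊434/91⌋ + ⌊434/133⌋ + ⌊434/247⌋ − ⌊434/1729⌋ = 325.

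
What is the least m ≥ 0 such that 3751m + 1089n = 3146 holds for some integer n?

Euclid: 3751 = 3·1089 + 484; 1089 = 2·484 + 121; 484 = 4·121 + 0 → gcd = 121; 3146 = 121·26.
Back-substitution yields 3751·(-2) + 1089·(7) = 121, so one solution is m = -2·26 = -52, n = 7·26 = 182.
Solutions in m differ by 1089/121 = 9; the one in [0, 9) is -52 mod 9 = 2.

2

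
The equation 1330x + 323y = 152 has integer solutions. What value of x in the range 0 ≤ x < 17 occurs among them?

4

Euclid: 1330 = 4·323 + 38; 323 = 8·38 + 19; 38 = 2·19 + 0 → gcd = 19; 152 = 19·8.
Back-substitution yields 1330·(-8) + 323·(33) = 19, so one solution is x = -8·8 = -64, y = 33·8 = 264.
Solutions in x differ by 323/19 = 17; the one in [0, 17) is -64 mod 17 = 4.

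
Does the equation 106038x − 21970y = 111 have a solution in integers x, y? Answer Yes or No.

By Bézout, 106038x − 21970y = 111 has integer solutions iff gcd(106038, 21970) | 111.
Euclid: 106038 = 4·21970 + 18158; 21970 = 1·18158 + 3812; 18158 = 4·3812 + 2910; 3812 = 1·2910 + 902; 2910 = 3·902 + 204; 902 = 4·204 + 86; 204 = 2·86 + 32; 86 = 2·32 + 22; 32 = 1·22 + 10; 22 = 2·10 + 2; 10 = 5·2 + 0. gcd = 2; 111 mod 2 = 1. No.

No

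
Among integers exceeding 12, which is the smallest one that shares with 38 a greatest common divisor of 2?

14

gcd(t, 38) = 2 forces 2 | t; write t = 2s. Then gcd(2s, 2·19) = 2·gcd(s, 19), so need gcd(s, 19) = 1.
2s > 12 gives s ≥ 7. The least s ≥ 7 coprime to 19 is 7, so t = 2·7 = 14.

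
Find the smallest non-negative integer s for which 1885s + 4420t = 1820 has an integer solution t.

8

Reduce mod 4420: 1885s ≡ 1820 (mod 4420). With g = gcd(1885, 4420) = 65 dividing 1820, divide through: 29s ≡ 28 (mod 68).
Since gcd(29, 68) = 1, s ≡ 28·(29)⁻¹ ≡ 8 (mod 68). Smallest non-negative: 8.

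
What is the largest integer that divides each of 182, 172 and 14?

2

182 = 2 · 7 · 13; 172 = 2² · 43; 14 = 2 · 7
gcd takes min exponent of each prime: 2 = 2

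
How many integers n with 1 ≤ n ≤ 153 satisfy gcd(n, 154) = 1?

60

154 = 2·7·11. Inclusion–exclusion on these primes:
153 − ⌊153/2⌋ − ⌊153/7⌋ − ⌊153/11⌋ + ⌊153/14⌋ + ⌊153/22⌋ + ⌊153/77⌋ − ⌊153/154⌋ = 60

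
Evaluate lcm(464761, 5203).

gcd first: 464761 = 89·5203 + 1694; 5203 = 3·1694 + 121; 1694 = 14·121 + 0 → gcd = 121
lcm = 464761·5203/gcd = 2418151483/121 = 19984723

19984723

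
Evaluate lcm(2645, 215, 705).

16036635

lcm(2645, 215) = 2645·215/gcd = 568675/5 = 113735
lcm(113735, 705) = 113735·705/gcd = 80183175/5 = 16036635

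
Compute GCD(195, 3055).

195 = 3 · 5 · 13
3055 = 5 · 13 · 47
Common: 5 · 13 = 65

65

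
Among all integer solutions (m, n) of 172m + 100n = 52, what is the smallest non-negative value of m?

Reduce mod 100: 172m ≡ 52 (mod 100). With g = gcd(172, 100) = 4 dividing 52, divide through: 43m ≡ 13 (mod 25).
Since gcd(43, 25) = 1, m ≡ 13·(43)⁻¹ ≡ 16 (mod 25). Smallest non-negative: 16.

16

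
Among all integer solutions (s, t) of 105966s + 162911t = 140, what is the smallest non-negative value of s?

Reduce mod 162911: 105966s ≡ 140 (mod 162911). With g = gcd(105966, 162911) = 7 dividing 140, divide through: 15138s ≡ 20 (mod 23273).
Since gcd(15138, 23273) = 1, s ≡ 20·(15138)⁻¹ ≡ 22944 (mod 23273). Smallest non-negative: 22944.

22944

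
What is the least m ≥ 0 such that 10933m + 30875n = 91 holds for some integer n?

gcd(10933, 30875) = 13 (Euclid: 30875 = 2·10933 + 9009; 10933 = 1·9009 + 1924; 9009 = 4·1924 + 1313; 1924 = 1·1313 + 611; 1313 = 2·611 + 91; 611 = 6·91 + 65; 91 = 1·65 + 26; 65 = 2·26 + 13; 26 = 2·13 + 0), and 13 | 91.
Extended Euclid: 10933·(1011) + 30875·(-358) = 13. Scale by 7: m₀ = 7077.
General solution m = m₀ + 2375t; reducing mod 2375 gives m = 2327 (and n = -824).

2327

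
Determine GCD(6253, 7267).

169

Euclid: 7267 = 1·6253 + 1014; 6253 = 6·1014 + 169; 1014 = 6·169 + 0. Last nonzero remainder: 169.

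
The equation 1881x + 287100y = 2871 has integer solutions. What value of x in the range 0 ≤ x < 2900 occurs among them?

gcd(1881, 287100) = 99 (Euclid: 287100 = 152·1881 + 1188; 1881 = 1·1188 + 693; 1188 = 1·693 + 495; 693 = 1·495 + 198; 495 = 2·198 + 99; 198 = 2·99 + 0), and 99 | 2871.
Extended Euclid: 1881·(-1221) + 287100·(8) = 99. Scale by 29: x₀ = -35409.
General solution x = x₀ + 2900t; reducing mod 2900 gives x = 2291 (and y = -15).

2291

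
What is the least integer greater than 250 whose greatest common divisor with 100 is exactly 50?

350

100 = 50·2. Any m with gcd(m, 100) = 50 is a multiple of 50, say 50s, with s coprime to 2.
Need s > 250/50, so s ≥ 6. First s ≥ 6 with gcd(s, 2) = 1 is s = 7. Thus m = 50·7 = 350.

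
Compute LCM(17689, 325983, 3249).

lcm(17689, 325983) = 17689·325983/gcd = 5766313287/2527 = 2281881
lcm(2281881, 3249) = 2281881·3249/gcd = 7413831369/1083 = 6845643

6845643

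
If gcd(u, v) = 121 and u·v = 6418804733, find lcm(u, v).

53047973

gcd·lcm = product, so lcm = 6418804733/121 = 53047973.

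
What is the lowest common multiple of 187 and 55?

187 = 11 · 17; 55 = 5 · 11
max exponents: 5 · 11 · 17 = 935

935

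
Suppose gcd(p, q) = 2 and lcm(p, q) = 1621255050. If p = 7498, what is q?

432450

Using pq = gcd(p,q)·lcm(p,q) = 2·1621255050 = 3242510100, we get q = 3242510100/7498 = 432450.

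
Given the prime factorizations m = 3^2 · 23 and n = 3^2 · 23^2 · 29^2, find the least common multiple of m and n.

max exponent per prime: 3^2 · 23^2 · 29^2 = 4004001

4004001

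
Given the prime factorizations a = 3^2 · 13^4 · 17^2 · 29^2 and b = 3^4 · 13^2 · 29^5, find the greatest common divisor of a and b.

min exponent per shared prime: 3^2 · 13^2 · 29^2 = 1279161

1279161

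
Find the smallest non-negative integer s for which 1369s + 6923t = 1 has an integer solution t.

4349

Reduce mod 6923: 1369s ≡ 1 (mod 6923). With g = gcd(1369, 6923) = 1 dividing 1, divide through: 1369s ≡ 1 (mod 6923).
Since gcd(1369, 6923) = 1, s ≡ 1·(1369)⁻¹ ≡ 4349 (mod 6923). Smallest non-negative: 4349.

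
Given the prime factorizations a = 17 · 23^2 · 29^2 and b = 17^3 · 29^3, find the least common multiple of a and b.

63386450053

max exponent per prime: 17^3 · 23^2 · 29^3 = 63386450053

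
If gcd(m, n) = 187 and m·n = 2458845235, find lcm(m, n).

13148905

For any two positive integers, gcd × lcm equals their product. Hence lcm = 2458845235 / 187 = 13148905.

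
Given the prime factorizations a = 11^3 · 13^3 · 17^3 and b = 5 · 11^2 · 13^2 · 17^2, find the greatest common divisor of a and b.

5909761

min exponent per shared prime: 11^2 · 13^2 · 17^2 = 5909761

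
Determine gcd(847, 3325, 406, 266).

7

847 = 7 · 11²; 3325 = 5² · 7 · 19; 406 = 2 · 7 · 29; 266 = 2 · 7 · 19
gcd takes min exponent of each prime: 7 = 7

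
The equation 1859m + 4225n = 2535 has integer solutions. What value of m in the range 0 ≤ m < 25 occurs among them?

Reduce mod 4225: 1859m ≡ 2535 (mod 4225). With g = gcd(1859, 4225) = 169 dividing 2535, divide through: 11m ≡ 15 (mod 25).
Since gcd(11, 25) = 1, m ≡ 15·(11)⁻¹ ≡ 15 (mod 25). Smallest non-negative: 15.

15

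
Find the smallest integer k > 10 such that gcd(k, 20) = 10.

30

Multiples of 10 above 10: 10·2, 10·3, … . Need the cofactor coprime to 20/10 = 2.
Checking s = 2, 3, … the first with gcd(s, 2) = 1 is s = 3, giving 30.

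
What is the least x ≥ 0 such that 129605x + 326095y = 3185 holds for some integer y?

Euclid: 326095 = 2·129605 + 66885; 129605 = 1·66885 + 62720; 66885 = 1·62720 + 4165; 62720 = 15·4165 + 245; 4165 = 17·245 + 0 → gcd = 245; 3185 = 245·13.
Back-substitution yields 129605·(78) + 326095·(-31) = 245, so one solution is x = 78·13 = 1014, y = -31·13 = -403.
Solutions in x differ by 326095/245 = 1331; the one in [0, 1331) is 1014 mod 1331 = 1014.

1014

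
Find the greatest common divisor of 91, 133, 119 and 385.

7

gcd(91, 133): 133 = 1·91 + 42; 91 = 2·42 + 7; 42 = 6·7 + 0 → 7
gcd(7, 119): 119 = 17·7 + 0 → 7
gcd(7, 385): 385 = 55·7 + 0 → 7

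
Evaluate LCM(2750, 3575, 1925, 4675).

4254250

2750 = 2 · 5³ · 11; 3575 = 5² · 11 · 13; 1925 = 5² · 7 · 11; 4675 = 5² · 11 · 17
lcm takes max exponent of each prime: 2 · 5³ · 7 · 11 · 13 · 17 = 4254250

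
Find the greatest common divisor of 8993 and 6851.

17

Euclid: 8993 = 1·6851 + 2142; 6851 = 3·2142 + 425; 2142 = 5·425 + 17; 425 = 25·17 + 0. Last nonzero remainder: 17.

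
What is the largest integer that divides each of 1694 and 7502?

242

Euclid: 7502 = 4·1694 + 726; 1694 = 2·726 + 242; 726 = 3·242 + 0. Last nonzero remainder: 242.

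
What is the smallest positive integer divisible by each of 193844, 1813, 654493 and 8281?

lcm(193844, 1813) = 193844·1813/gcd = 351439172/49 = 7172228
lcm(7172228, 654493) = 7172228·654493/gcd = 4694173020404/1813 = 2589174308
lcm(2589174308, 8281) = 2589174308·8281/gcd = 21440952444548/49 = 437570458052

437570458052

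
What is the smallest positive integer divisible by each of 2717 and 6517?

2717 = 11 · 13 · 19; 6517 = 7³ · 19
max exponents: 7³ · 11 · 13 · 19 = 931931

931931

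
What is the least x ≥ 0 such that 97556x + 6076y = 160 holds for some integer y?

gcd(97556, 6076) = 4 (Euclid: 97556 = 16·6076 + 340; 6076 = 17·340 + 296; 340 = 1·296 + 44; 296 = 6·44 + 32; 44 = 1·32 + 12; 32 = 2·12 + 8; 12 = 1·8 + 4; 8 = 2·4 + 0), and 4 | 160.
Extended Euclid: 97556·(554) + 6076·(-8895) = 4. Scale by 40: x₀ = 22160.
General solution x = x₀ + 1519t; reducing mod 1519 gives x = 894 (and y = -14354).

894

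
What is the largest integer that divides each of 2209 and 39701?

2209 = 47²
39701 = 29 · 37²
Common: 1 = 1

1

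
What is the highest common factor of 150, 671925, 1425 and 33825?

75

150 = 2 · 3 · 5²; 671925 = 3 · 5² · 17² · 31; 1425 = 3 · 5² · 19; 33825 = 3 · 5² · 11 · 41
gcd takes min exponent of each prime: 3 · 5² = 75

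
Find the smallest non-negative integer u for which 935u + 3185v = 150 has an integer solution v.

552

gcd(935, 3185) = 5 (Euclid: 3185 = 3·935 + 380; 935 = 2·380 + 175; 380 = 2·175 + 30; 175 = 5·30 + 25; 30 = 1·25 + 5; 25 = 5·5 + 0), and 5 | 150.
Extended Euclid: 935·(-109) + 3185·(32) = 5. Scale by 30: u₀ = -3270.
General solution u = u₀ + 637t; reducing mod 637 gives u = 552 (and v = -162).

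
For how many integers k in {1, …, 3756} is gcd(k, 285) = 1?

285 = 3·5·19. Inclusion–exclusion on these primes:
3756 − ⌊3756/3⌋ − ⌊3756/5⌋ − ⌊3756/19⌋ + ⌊3756/15⌋ + ⌊3756/57⌋ + ⌊3756/95⌋ − ⌊3756/285⌋ = 1897

1897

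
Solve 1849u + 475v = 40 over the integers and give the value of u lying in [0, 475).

260

gcd(1849, 475) = 1 (Euclid: 1849 = 3·475 + 424; 475 = 1·424 + 51; 424 = 8·51 + 16; 51 = 3·16 + 3; 16 = 5·3 + 1; 3 = 3·1 + 0), and 1 | 40.
Extended Euclid: 1849·(149) + 475·(-580) = 1. Scale by 40: u₀ = 5960.
General solution u = u₀ + 475t; reducing mod 475 gives u = 260 (and v = -1012).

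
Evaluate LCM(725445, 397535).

gcd first: 725445 = 1·397535 + 327910; 397535 = 1·327910 + 69625; 327910 = 4·69625 + 49410; 69625 = 1·49410 + 20215; 49410 = 2·20215 + 8980; 20215 = 2·8980 + 2255; 8980 = 3·2255 + 2215; 2255 = 1·2215 + 40; 2215 = 55·40 + 15; 40 = 2·15 + 10; 15 = 1·10 + 5; 10 = 2·5 + 0 → gcd = 5
lcm = 725445·397535/gcd = 288389778075/5 = 57677955615

57677955615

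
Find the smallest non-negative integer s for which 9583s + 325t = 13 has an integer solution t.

286

Reduce mod 325: 9583s ≡ 13 (mod 325). With g = gcd(9583, 325) = 1 dividing 13, divide through: 9583s ≡ 13 (mod 325).
Since gcd(9583, 325) = 1, s ≡ 13·(9583)⁻¹ ≡ 286 (mod 325). Smallest non-negative: 286.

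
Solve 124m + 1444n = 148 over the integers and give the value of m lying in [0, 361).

Reduce mod 1444: 124m ≡ 148 (mod 1444). With g = gcd(124, 1444) = 4 dividing 148, divide through: 31m ≡ 37 (mod 361).
Since gcd(31, 361) = 1, m ≡ 37·(31)⁻¹ ≡ 106 (mod 361). Smallest non-negative: 106.

106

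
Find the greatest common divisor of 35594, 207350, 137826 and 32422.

26

gcd(35594, 207350): 207350 = 5·35594 + 29380; 35594 = 1·29380 + 6214; 29380 = 4·6214 + 4524; 6214 = 1·4524 + 1690; 4524 = 2·1690 + 1144; 1690 = 1·1144 + 546; 1144 = 2·546 + 52; 546 = 10·52 + 26; 52 = 2·26 + 0 → 26
gcd(26, 137826): 137826 = 5301·26 + 0 → 26
gcd(26, 32422): 32422 = 1247·26 + 0 → 26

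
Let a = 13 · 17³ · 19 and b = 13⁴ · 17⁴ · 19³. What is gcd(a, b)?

1213511

min exponent per shared prime: 13 · 17³ · 19 = 1213511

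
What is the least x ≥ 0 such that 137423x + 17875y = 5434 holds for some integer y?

108

Euclid: 137423 = 7·17875 + 12298; 17875 = 1·12298 + 5577; 12298 = 2·5577 + 1144; 5577 = 4·1144 + 1001; 1144 = 1·1001 + 143; 1001 = 7·143 + 0 → gcd = 143; 5434 = 143·38.
Back-substitution yields 137423·(16) + 17875·(-123) = 143, so one solution is x = 16·38 = 608, y = -123·38 = -4674.
Solutions in x differ by 17875/143 = 125; the one in [0, 125) is 608 mod 125 = 108.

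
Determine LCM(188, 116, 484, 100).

16492300

188 = 2² · 47; 116 = 2² · 29; 484 = 2² · 11²; 100 = 2² · 5²
lcm takes max exponent of each prime: 2² · 5² · 11² · 29 · 47 = 16492300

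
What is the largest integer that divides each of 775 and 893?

1

Euclid: 893 = 1·775 + 118; 775 = 6·118 + 67; 118 = 1·67 + 51; 67 = 1·51 + 16; 51 = 3·16 + 3; 16 = 5·3 + 1; 3 = 3·1 + 0. Last nonzero remainder: 1.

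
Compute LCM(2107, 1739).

2107 = 7² · 43; 1739 = 37 · 47
max exponents: 7² · 37 · 43 · 47 = 3664073

3664073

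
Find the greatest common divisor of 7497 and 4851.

Euclid: 7497 = 1·4851 + 2646; 4851 = 1·2646 + 2205; 2646 = 1·2205 + 441; 2205 = 5·441 + 0. Last nonzero remainder: 441.

441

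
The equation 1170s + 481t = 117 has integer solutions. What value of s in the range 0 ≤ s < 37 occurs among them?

26

gcd(1170, 481) = 13 (Euclid: 1170 = 2·481 + 208; 481 = 2·208 + 65; 208 = 3·65 + 13; 65 = 5·13 + 0), and 13 | 117.
Extended Euclid: 1170·(7) + 481·(-17) = 13. Scale by 9: s₀ = 63.
General solution s = s₀ + 37k; reducing mod 37 gives s = 26 (and t = -63).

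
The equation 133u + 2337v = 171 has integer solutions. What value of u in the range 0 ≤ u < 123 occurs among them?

gcd(133, 2337) = 19 (Euclid: 2337 = 17·133 + 76; 133 = 1·76 + 57; 76 = 1·57 + 19; 57 = 3·19 + 0), and 19 | 171.
Extended Euclid: 133·(-35) + 2337·(2) = 19. Scale by 9: u₀ = -315.
General solution u = u₀ + 123t; reducing mod 123 gives u = 54 (and v = -3).

54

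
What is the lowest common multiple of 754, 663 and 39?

38454

754 = 2 · 13 · 29; 663 = 3 · 13 · 17; 39 = 3 · 13
lcm takes max exponent of each prime: 2 · 3 · 13 · 17 · 29 = 38454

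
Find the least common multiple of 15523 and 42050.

652742150

gcd first: 42050 = 2·15523 + 11004; 15523 = 1·11004 + 4519; 11004 = 2·4519 + 1966; 4519 = 2·1966 + 587; 1966 = 3·587 + 205; 587 = 2·205 + 177; 205 = 1·177 + 28; 177 = 6·28 + 9; 28 = 3·9 + 1; 9 = 9·1 + 0 → gcd = 1
lcm = 15523·42050/gcd = 652742150/1 = 652742150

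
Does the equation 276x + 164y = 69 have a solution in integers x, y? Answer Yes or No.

No

gcd(276, 164): 276 = 1·164 + 112; 164 = 1·112 + 52; 112 = 2·52 + 8; 52 = 6·8 + 4; 8 = 2·4 + 0 → 4
4 does not divide 69, so a solution does not exist.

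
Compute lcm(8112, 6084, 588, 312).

1192464

8112 = 2⁴ · 3 · 13²; 6084 = 2² · 3² · 13²; 588 = 2² · 3 · 7²; 312 = 2³ · 3 · 13
lcm takes max exponent of each prime: 2⁴ · 3² · 7² · 13² = 1192464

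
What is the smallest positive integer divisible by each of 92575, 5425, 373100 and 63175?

lcm(92575, 5425) = 92575·5425/gcd = 502219375/175 = 2869825
lcm(2869825, 373100) = 2869825·373100/gcd = 1070731707500/175 = 6118466900
lcm(6118466900, 63175) = 6118466900·63175/gcd = 386534146407500/175 = 2208766550900

2208766550900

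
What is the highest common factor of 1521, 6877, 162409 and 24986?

13

gcd(1521, 6877): 6877 = 4·1521 + 793; 1521 = 1·793 + 728; 793 = 1·728 + 65; 728 = 11·65 + 13; 65 = 5·13 + 0 → 13
gcd(13, 162409): 162409 = 12493·13 + 0 → 13
gcd(13, 24986): 24986 = 1922·13 + 0 → 13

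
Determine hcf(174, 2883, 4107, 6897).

3

gcd(174, 2883): 2883 = 16·174 + 99; 174 = 1·99 + 75; 99 = 1·75 + 24; 75 = 3·24 + 3; 24 = 8·3 + 0 → 3
gcd(3, 4107): 4107 = 1369·3 + 0 → 3
gcd(3, 6897): 6897 = 2299·3 + 0 → 3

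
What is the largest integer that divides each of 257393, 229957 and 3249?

gcd(257393, 229957): 257393 = 1·229957 + 27436; 229957 = 8·27436 + 10469; 27436 = 2·10469 + 6498; 10469 = 1·6498 + 3971; 6498 = 1·3971 + 2527; 3971 = 1·2527 + 1444; 2527 = 1·1444 + 1083; 1444 = 1·1083 + 361; 1083 = 3·361 + 0 → 361
gcd(361, 3249): 3249 = 9·361 + 0 → 361

361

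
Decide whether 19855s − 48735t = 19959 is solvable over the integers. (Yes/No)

gcd(19855, 48735): 48735 = 2·19855 + 9025; 19855 = 2·9025 + 1805; 9025 = 5·1805 + 0 → 1805
1805 does not divide 19959, so a solution does not exist.

No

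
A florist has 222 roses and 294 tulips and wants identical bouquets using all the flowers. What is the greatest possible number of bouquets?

6

222 = 2 · 3 · 37
294 = 2 · 3 · 7²
Common: 2 · 3 = 6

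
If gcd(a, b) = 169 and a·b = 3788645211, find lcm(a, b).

22418019

gcd·lcm = product, so lcm = 3788645211/169 = 22418019.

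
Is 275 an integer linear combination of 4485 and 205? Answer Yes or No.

By Bézout, 4485s − 205t = 275 has integer solutions iff gcd(4485, 205) | 275.
Euclid: 4485 = 21·205 + 180; 205 = 1·180 + 25; 180 = 7·25 + 5; 25 = 5·5 + 0. gcd = 5; 275 mod 5 = 0. Yes.

Yes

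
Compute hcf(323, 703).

19

Euclid: 703 = 2·323 + 57; 323 = 5·57 + 38; 57 = 1·38 + 19; 38 = 2·19 + 0. Last nonzero remainder: 19.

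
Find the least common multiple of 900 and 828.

gcd first: 900 = 1·828 + 72; 828 = 11·72 + 36; 72 = 2·36 + 0 → gcd = 36
lcm = 900·828/gcd = 745200/36 = 20700

20700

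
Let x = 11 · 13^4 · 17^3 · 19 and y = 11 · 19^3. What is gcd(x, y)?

min exponent per shared prime: 11 · 19 = 209

209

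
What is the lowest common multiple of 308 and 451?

308 = 2² · 7 · 11; 451 = 11 · 41
max exponents: 2² · 7 · 11 · 41 = 12628

12628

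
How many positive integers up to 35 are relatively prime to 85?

26

85 = 5·17. Inclusion–exclusion on these primes:
35 − ⌊35/5⌋ − ⌊35/17⌋ + ⌊35/85⌋ = 26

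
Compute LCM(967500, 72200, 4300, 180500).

967500 = 2² · 3² · 5⁴ · 43; 72200 = 2³ · 5² · 19²; 4300 = 2² · 5² · 43; 180500 = 2² · 5³ · 19²
lcm takes max exponent of each prime: 2³ · 3² · 5⁴ · 19² · 43 = 698535000

698535000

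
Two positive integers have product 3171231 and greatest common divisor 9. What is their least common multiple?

gcd·lcm = product, so lcm = 3171231/9 = 352359.

352359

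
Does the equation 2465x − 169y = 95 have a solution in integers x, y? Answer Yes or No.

Yes

By Bézout, 2465x − 169y = 95 has integer solutions iff gcd(2465, 169) | 95.
Euclid: 2465 = 14·169 + 99; 169 = 1·99 + 70; 99 = 1·70 + 29; 70 = 2·29 + 12; 29 = 2·12 + 5; 12 = 2·5 + 2; 5 = 2·2 + 1; 2 = 2·1 + 0. gcd = 1; 95 mod 1 = 0. Yes.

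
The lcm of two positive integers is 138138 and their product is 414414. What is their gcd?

gcd·lcm = product, so gcd = 414414/138138 = 3.

3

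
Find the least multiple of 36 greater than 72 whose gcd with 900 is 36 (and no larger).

gcd(m, 900) = 36 forces 36 | m; write m = 36s. Then gcd(36s, 36·25) = 36·gcd(s, 25), so need gcd(s, 25) = 1.
36s > 72 gives s ≥ 3. The least s ≥ 3 coprime to 25 is 3, so m = 36·3 = 108.

108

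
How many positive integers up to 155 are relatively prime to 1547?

1547 = 7·13·17. Inclusion–exclusion on these primes:
155 − ⌊155/7⌋ − ⌊155/13⌋ − ⌊155/17⌋ + ⌊155/91⌋ + ⌊155/119⌋ + ⌊155/221⌋ − ⌊155/1547⌋ = 115

115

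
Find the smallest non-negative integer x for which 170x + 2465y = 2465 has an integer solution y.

0

gcd(170, 2465) = 85 (Euclid: 2465 = 14·170 + 85; 170 = 2·85 + 0), and 85 | 2465.
Extended Euclid: 170·(-14) + 2465·(1) = 85. Scale by 29: x₀ = -406.
General solution x = x₀ + 29t; reducing mod 29 gives x = 0 (and y = 1).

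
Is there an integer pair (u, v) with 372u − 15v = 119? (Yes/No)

No

By Bézout, 372u − 15v = 119 has integer solutions iff gcd(372, 15) | 119.
Euclid: 372 = 24·15 + 12; 15 = 1·12 + 3; 12 = 4·3 + 0. gcd = 3; 119 mod 3 = 2. No.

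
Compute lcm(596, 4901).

596 = 2² · 149; 4901 = 13² · 29
max exponents: 2² · 13² · 29 · 149 = 2920996

2920996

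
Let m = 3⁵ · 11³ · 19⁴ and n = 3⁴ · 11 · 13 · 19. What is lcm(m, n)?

547951455909

max exponent per prime: 3⁵ · 11³ · 13 · 19⁴ = 547951455909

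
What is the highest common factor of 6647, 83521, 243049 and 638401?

gcd(6647, 83521): 83521 = 12·6647 + 3757; 6647 = 1·3757 + 2890; 3757 = 1·2890 + 867; 2890 = 3·867 + 289; 867 = 3·289 + 0 → 289
gcd(289, 243049): 243049 = 841·289 + 0 → 289
gcd(289, 638401): 638401 = 2209·289 + 0 → 289

289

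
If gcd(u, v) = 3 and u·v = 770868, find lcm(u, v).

256956

gcd·lcm = product, so lcm = 770868/3 = 256956.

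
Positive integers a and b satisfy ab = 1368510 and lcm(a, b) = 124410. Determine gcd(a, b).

11

gcd·lcm = product, so gcd = 1368510/124410 = 11.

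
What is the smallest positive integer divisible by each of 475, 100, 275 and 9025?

lcm(475, 100) = 475·100/gcd = 47500/25 = 1900
lcm(1900, 275) = 1900·275/gcd = 522500/25 = 20900
lcm(20900, 9025) = 20900·9025/gcd = 188622500/475 = 397100

397100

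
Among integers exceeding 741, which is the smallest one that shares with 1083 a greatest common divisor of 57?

798

gcd(t, 1083) = 57 forces 57 | t; write t = 57s. Then gcd(57s, 57·19) = 57·gcd(s, 19), so need gcd(s, 19) = 1.
57s > 741 gives s ≥ 14. The least s ≥ 14 coprime to 19 is 14, so t = 57·14 = 798.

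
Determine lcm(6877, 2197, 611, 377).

6877 = 13 · 23²; 2197 = 13³; 611 = 13 · 47; 377 = 13 · 29
lcm takes max exponent of each prime: 13³ · 23² · 29 · 47 = 1584096319

1584096319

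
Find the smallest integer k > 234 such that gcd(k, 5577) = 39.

273

gcd(k, 5577) = 39 forces 39 | k; write k = 39s. Then gcd(39s, 39·143) = 39·gcd(s, 143), so need gcd(s, 143) = 1.
39s > 234 gives s ≥ 7. The least s ≥ 7 coprime to 143 is 7, so k = 39·7 = 273.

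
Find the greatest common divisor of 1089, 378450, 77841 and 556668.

9

1089 = 3² · 11²; 378450 = 2 · 3² · 5² · 29²; 77841 = 3⁴ · 31²; 556668 = 2² · 3² · 7 · 47²
gcd takes min exponent of each prime: 3² = 9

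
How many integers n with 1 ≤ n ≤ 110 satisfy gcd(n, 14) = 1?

47

Prime factors of 14: 2, 7. Count integers ≤ 110 divisible by none of them.
By inclusion–exclusion: 110 − ⌊110/2⌋ − ⌊110/7⌋ + ⌊110/14⌋ = 47.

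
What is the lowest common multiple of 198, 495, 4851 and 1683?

lcm(198, 495) = 198·495/gcd = 98010/99 = 990
lcm(990, 4851) = 990·4851/gcd = 4802490/99 = 48510
lcm(48510, 1683) = 48510·1683/gcd = 81642330/99 = 824670

824670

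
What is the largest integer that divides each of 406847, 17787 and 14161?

49

406847 = 7² · 19² · 23; 17787 = 3 · 7² · 11²; 14161 = 7² · 17²
gcd takes min exponent of each prime: 7² = 49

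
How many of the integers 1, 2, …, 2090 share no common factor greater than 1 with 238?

844

Prime factors of 238: 2, 7, 17. Count integers ≤ 2090 divisible by none of them.
By inclusion–exclusion: 2090 − ⌊2090/2⌋ − ⌊2090/7⌋ − ⌊2090/17⌋ + ⌊2090/14⌋ + ⌊2090/34⌋ + ⌊2090/119⌋ − ⌊2090/238⌋ = 844.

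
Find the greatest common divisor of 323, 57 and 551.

323 = 17 · 19; 57 = 3 · 19; 551 = 19 · 29
gcd takes min exponent of each prime: 19 = 19

19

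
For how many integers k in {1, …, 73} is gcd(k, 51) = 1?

46

51 = 3·17. Inclusion–exclusion on these primes:
73 − ⌊73/3⌋ − ⌊73/17⌋ + ⌊73/51⌋ = 46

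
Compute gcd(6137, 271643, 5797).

gcd(6137, 271643): 271643 = 44·6137 + 1615; 6137 = 3·1615 + 1292; 1615 = 1·1292 + 323; 1292 = 4·323 + 0 → 323
gcd(323, 5797): 5797 = 17·323 + 306; 323 = 1·306 + 17; 306 = 18·17 + 0 → 17

17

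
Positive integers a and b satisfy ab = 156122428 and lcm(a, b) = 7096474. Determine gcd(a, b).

22

gcd·lcm = product, so gcd = 156122428/7096474 = 22.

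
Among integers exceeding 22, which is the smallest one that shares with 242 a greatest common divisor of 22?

gcd(m, 242) = 22 forces 22 | m; write m = 22s. Then gcd(22s, 22·11) = 22·gcd(s, 11), so need gcd(s, 11) = 1.
22s > 22 gives s ≥ 2. The least s ≥ 2 coprime to 11 is 2, so m = 22·2 = 44.

44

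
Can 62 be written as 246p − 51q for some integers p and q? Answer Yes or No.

By Bézout, 246p − 51q = 62 has integer solutions iff gcd(246, 51) | 62.
Euclid: 246 = 4·51 + 42; 51 = 1·42 + 9; 42 = 4·9 + 6; 9 = 1·6 + 3; 6 = 2·3 + 0. gcd = 3; 62 mod 3 = 2. No.

No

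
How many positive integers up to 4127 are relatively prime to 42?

1179

42 = 2·3·7. Inclusion–exclusion on these primes:
4127 − ⌊4127/2⌋ − ⌊4127/3⌋ − ⌊4127/7⌋ + ⌊4127/6⌋ + ⌊4127/14⌋ + ⌊4127/21⌋ − ⌊4127/42⌋ = 1179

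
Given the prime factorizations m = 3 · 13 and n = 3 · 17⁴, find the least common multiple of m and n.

max exponent per prime: 3 · 13 · 17⁴ = 3257319

3257319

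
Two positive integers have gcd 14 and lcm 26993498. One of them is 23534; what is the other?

16058

m·n = gcd·lcm = 14·26993498 = 377908972, so n = 377908972/23534 = 16058.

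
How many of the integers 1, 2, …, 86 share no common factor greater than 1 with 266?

Prime factors of 266: 2, 7, 19. Count integers ≤ 86 divisible by none of them.
By inclusion–exclusion: 86 − ⌊86/2⌋ − ⌊86/7⌋ − ⌊86/19⌋ + ⌊86/14⌋ + ⌊86/38⌋ + ⌊86/133⌋ − ⌊86/266⌋ = 35.

35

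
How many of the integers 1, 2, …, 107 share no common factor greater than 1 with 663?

Prime factors of 663: 3, 13, 17. Count integers ≤ 107 divisible by none of them.
By inclusion–exclusion: 107 − ⌊107/3⌋ − ⌊107/13⌋ − ⌊107/17⌋ + ⌊107/39⌋ + ⌊107/51⌋ + ⌊107/221⌋ − ⌊107/663⌋ = 62.

62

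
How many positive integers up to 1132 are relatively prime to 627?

627 = 3·11·19. Inclusion–exclusion on these primes:
1132 − ⌊1132/3⌋ − ⌊1132/11⌋ − ⌊1132/19⌋ + ⌊1132/33⌋ + ⌊1132/57⌋ + ⌊1132/209⌋ − ⌊1132/627⌋ = 651

651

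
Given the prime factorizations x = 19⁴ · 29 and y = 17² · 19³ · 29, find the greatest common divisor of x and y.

198911

min exponent per shared prime: 19³ · 29 = 198911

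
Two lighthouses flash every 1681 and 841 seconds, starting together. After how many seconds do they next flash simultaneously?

1413721

1681 = 41²; 841 = 29²
max exponents: 29² · 41² = 1413721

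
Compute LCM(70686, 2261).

1343034

gcd first: 70686 = 31·2261 + 595; 2261 = 3·595 + 476; 595 = 1·476 + 119; 476 = 4·119 + 0 → gcd = 119
lcm = 70686·2261/gcd = 159821046/119 = 1343034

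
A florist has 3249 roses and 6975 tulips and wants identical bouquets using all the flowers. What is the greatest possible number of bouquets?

Euclid: 6975 = 2·3249 + 477; 3249 = 6·477 + 387; 477 = 1·387 + 90; 387 = 4·90 + 27; 90 = 3·27 + 9; 27 = 3·9 + 0. Last nonzero remainder: 9.

9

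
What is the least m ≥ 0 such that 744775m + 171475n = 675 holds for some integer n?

4229

Reduce mod 171475: 744775m ≡ 675 (mod 171475). With g = gcd(744775, 171475) = 25 dividing 675, divide through: 29791m ≡ 27 (mod 6859).
Since gcd(29791, 6859) = 1, m ≡ 27·(29791)⁻¹ ≡ 4229 (mod 6859). Smallest non-negative: 4229.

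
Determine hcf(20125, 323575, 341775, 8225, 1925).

175

gcd(20125, 323575): 323575 = 16·20125 + 1575; 20125 = 12·1575 + 1225; 1575 = 1·1225 + 350; 1225 = 3·350 + 175; 350 = 2·175 + 0 → 175
gcd(175, 341775): 341775 = 1953·175 + 0 → 175
gcd(175, 8225): 8225 = 47·175 + 0 → 175
gcd(175, 1925): 1925 = 11·175 + 0 → 175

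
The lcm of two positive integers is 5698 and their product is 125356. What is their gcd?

gcd·lcm = product, so gcd = 125356/5698 = 22.

22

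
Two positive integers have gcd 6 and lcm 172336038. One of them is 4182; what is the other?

a·b = gcd·lcm = 6·172336038 = 1034016228, so b = 1034016228/4182 = 247254.

247254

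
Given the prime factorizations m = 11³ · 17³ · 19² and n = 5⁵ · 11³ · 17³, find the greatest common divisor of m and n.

min exponent per shared prime: 11³ · 17³ = 6539203

6539203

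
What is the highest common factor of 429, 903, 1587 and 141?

3

gcd(429, 903): 903 = 2·429 + 45; 429 = 9·45 + 24; 45 = 1·24 + 21; 24 = 1·21 + 3; 21 = 7·3 + 0 → 3
gcd(3, 1587): 1587 = 529·3 + 0 → 3
gcd(3, 141): 141 = 47·3 + 0 → 3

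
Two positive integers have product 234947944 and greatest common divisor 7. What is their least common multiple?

33563992

gcd·lcm = product, so lcm = 234947944/7 = 33563992.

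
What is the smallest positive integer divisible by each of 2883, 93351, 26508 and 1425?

376523146298100

2883 = 3 · 31²; 93351 = 3 · 29² · 37; 26508 = 2² · 3 · 47²; 1425 = 3 · 5² · 19
lcm takes max exponent of each prime: 2² · 3 · 5² · 19 · 29² · 31² · 37 · 47² = 376523146298100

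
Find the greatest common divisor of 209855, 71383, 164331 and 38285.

19

gcd(209855, 71383): 209855 = 2·71383 + 67089; 71383 = 1·67089 + 4294; 67089 = 15·4294 + 2679; 4294 = 1·2679 + 1615; 2679 = 1·1615 + 1064; 1615 = 1·1064 + 551; 1064 = 1·551 + 513; 551 = 1·513 + 38; 513 = 13·38 + 19; 38 = 2·19 + 0 → 19
gcd(19, 164331): 164331 = 8649·19 + 0 → 19
gcd(19, 38285): 38285 = 2015·19 + 0 → 19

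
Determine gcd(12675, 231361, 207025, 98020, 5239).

gcd(12675, 231361): 231361 = 18·12675 + 3211; 12675 = 3·3211 + 3042; 3211 = 1·3042 + 169; 3042 = 18·169 + 0 → 169
gcd(169, 207025): 207025 = 1225·169 + 0 → 169
gcd(169, 98020): 98020 = 580·169 + 0 → 169
gcd(169, 5239): 5239 = 31·169 + 0 → 169

169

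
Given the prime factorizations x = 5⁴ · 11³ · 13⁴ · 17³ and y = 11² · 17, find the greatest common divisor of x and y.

min exponent per shared prime: 11² · 17 = 2057

2057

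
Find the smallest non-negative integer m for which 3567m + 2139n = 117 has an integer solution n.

415

gcd(3567, 2139) = 3 (Euclid: 3567 = 1·2139 + 1428; 2139 = 1·1428 + 711; 1428 = 2·711 + 6; 711 = 118·6 + 3; 6 = 2·3 + 0), and 3 | 117.
Extended Euclid: 3567·(-355) + 2139·(592) = 3. Scale by 39: m₀ = -13845.
General solution m = m₀ + 713t; reducing mod 713 gives m = 415 (and n = -692).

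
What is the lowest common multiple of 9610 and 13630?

13098430

gcd first: 13630 = 1·9610 + 4020; 9610 = 2·4020 + 1570; 4020 = 2·1570 + 880; 1570 = 1·880 + 690; 880 = 1·690 + 190; 690 = 3·190 + 120; 190 = 1·120 + 70; 120 = 1·70 + 50; 70 = 1·50 + 20; 50 = 2·20 + 10; 20 = 2·10 + 0 → gcd = 10
lcm = 9610·13630/gcd = 130984300/10 = 13098430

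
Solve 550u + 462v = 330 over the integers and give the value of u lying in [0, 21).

Reduce mod 462: 550u ≡ 330 (mod 462). With g = gcd(550, 462) = 22 dividing 330, divide through: 25u ≡ 15 (mod 21).
Since gcd(25, 21) = 1, u ≡ 15·(25)⁻¹ ≡ 9 (mod 21). Smallest non-negative: 9.

9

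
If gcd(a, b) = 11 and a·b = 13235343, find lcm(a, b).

1203213

Since gcd(a,b)·lcm(a,b) = ab, lcm = 13235343/11 = 1203213.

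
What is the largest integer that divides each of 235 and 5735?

5

235 = 5 · 47
5735 = 5 · 31 · 37
Common: 5 = 5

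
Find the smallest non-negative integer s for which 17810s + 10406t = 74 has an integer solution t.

1955

Reduce mod 10406: 17810s ≡ 74 (mod 10406). With g = gcd(17810, 10406) = 2 dividing 74, divide through: 8905s ≡ 37 (mod 5203).
Since gcd(8905, 5203) = 1, s ≡ 37·(8905)⁻¹ ≡ 1955 (mod 5203). Smallest non-negative: 1955.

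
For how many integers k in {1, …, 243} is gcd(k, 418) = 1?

106

418 = 2·11·19. Inclusion–exclusion on these primes:
243 − ⌊243/2⌋ − ⌊243/11⌋ − ⌊243/19⌋ + ⌊243/22⌋ + ⌊243/38⌋ + ⌊243/209⌋ − ⌊243/418⌋ = 106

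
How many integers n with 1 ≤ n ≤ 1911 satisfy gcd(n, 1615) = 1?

1363

Prime factors of 1615: 5, 17, 19. Count integers ≤ 1911 divisible by none of them.
By inclusion–exclusion: 1911 − ⌊1911/5⌋ − ⌊1911/17⌋ − ⌊1911/19⌋ + ⌊1911/85⌋ + ⌊1911/95⌋ + ⌊1911/323⌋ − ⌊1911/1615⌋ = 1363.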